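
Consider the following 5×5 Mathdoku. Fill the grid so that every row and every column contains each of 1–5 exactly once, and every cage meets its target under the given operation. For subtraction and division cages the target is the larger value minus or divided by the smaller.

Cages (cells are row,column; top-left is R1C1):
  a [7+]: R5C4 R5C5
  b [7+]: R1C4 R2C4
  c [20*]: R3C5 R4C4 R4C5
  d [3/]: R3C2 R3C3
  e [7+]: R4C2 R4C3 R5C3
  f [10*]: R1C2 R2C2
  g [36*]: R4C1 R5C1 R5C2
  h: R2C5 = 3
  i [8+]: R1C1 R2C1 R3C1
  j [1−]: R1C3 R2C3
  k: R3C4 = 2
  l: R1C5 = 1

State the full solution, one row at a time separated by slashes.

Cage l is a single given cell; hence R1C5 = 1.
Cage h is a single given cell, which forces R2C5 = 3.
K is a freebie, leaving R3C4 = 2.
Cage g has product 36, so R4C1 = 3.
Cage g has product 36, leaving R5C1 = 4.
Cage g needs product 36, so R5C2 = 3.
Row 5 already has 3, which forces R5C4 = 5.
Row 5 already has 5, so R5C5 = 2.
Cage b's pair has sum 7; hence R1C4 = 3.
5 is placed in column 4, which forces R2C4 = 4.
3 is placed in column 2, so R3C2 = 1.
Cage d needs two cells with quotient 3; hence R3C3 = 3.
The 3 cells of cage c must have product 20, which forces R4C4 = 1.
2 is placed in row 5; hence R5C3 = 1.
The 3 cells of cage i must have sum 8, so R1C1 = 2.
Row 1 already has 2, which forces R1C2 = 5.
Cage j's pair has difference 1, leaving R1C3 = 4.
Cage i has sum 8, leaving R2C1 = 1.
Column 2 already has 5, leaving R2C2 = 2.
The two cells of cage j must have difference 1; hence R2C3 = 5.
Row 3 now contains 1, which forces R3C1 = 5.
Row 3 now contains 5, which forces R3C5 = 4.
Column 2 already has 2; hence R4C2 = 4.
4 is placed in column 3, which forces R4C3 = 2.
4 is placed in column 5, which forces R4C5 = 5.

2 5 4 3 1 / 1 2 5 4 3 / 5 1 3 2 4 / 3 4 2 1 5 / 4 3 1 5 2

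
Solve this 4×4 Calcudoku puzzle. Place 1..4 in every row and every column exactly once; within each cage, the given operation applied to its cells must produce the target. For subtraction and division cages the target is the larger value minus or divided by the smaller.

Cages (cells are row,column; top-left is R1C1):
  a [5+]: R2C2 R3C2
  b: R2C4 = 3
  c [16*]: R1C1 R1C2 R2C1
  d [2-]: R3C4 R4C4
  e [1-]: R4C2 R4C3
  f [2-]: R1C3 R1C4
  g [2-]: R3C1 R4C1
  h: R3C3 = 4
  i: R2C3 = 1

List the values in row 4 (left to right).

1 3 2 4

Cage i is a single given cell, which forces R2C3 = 1.
Cage b is given, so R2C4 = 3.
H is a freebie, leaving R3C3 = 4.
The two cells of cage d must have difference 2, leaving R3C4 = 2.
Cage d needs two cells with difference 2, so R4C4 = 4.
Cage f's pair has difference 2; hence R1C3 = 3.
4 is placed in column 4, which forces R1C4 = 1.
Column 3 now contains 3, leaving R4C3 = 2.
Row 1 already has 1; hence R1C1 = 4.
The 3 cells of cage c must have product 16; hence R1C2 = 2.
Cage c has product 16; hence R2C1 = 2.
Column 2 already has 2, which forces R2C2 = 4.
Cage a's pair has sum 5; hence R3C2 = 1.
Column 2 now contains 1, so R4C2 = 3.
Row 3 already has 1, so R3C1 = 3.
Row 4 now contains 3, so R4C1 = 1.
The full grid is 4 2 3 1 / 2 4 1 3 / 3 1 4 2 / 1 3 2 4.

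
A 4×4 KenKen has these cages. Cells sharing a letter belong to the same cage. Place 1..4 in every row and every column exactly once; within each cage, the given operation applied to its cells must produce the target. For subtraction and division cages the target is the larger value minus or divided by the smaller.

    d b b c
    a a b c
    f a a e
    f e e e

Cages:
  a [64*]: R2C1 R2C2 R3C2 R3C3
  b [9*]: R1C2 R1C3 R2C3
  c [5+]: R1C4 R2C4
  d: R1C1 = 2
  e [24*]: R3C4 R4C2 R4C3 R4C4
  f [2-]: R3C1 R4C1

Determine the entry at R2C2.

D is a freebie; hence R1C1 = 2.
Cage b has product 9, which forces R1C2 = 3.
Cage b needs product 9, which forces R1C3 = 1.
1 is placed in row 1, leaving R1C4 = 4.
Column 1 already has 2, which forces R2C1 = 4.
Row 2 now contains 4, so R2C2 = 2.
Cage b has product 9, so R2C3 = 3.
3 is placed in row 2, which forces R2C4 = 1.
Column 2 already has 2, which forces R3C2 = 4.
Row 3 now contains 4, so R3C3 = 2.
Row 3 already has 2, which forces R3C4 = 3.
4 is placed in column 2, which forces R4C2 = 1.
Column 3 now contains 2, leaving R4C3 = 4.
Column 4 already has 3, so R4C4 = 2.
Row 3 already has 3, leaving R3C1 = 1.
Row 4 already has 1, so R4C1 = 3.
Filled in: 2 3 1 4 / 4 2 3 1 / 1 4 2 3 / 3 1 4 2.

2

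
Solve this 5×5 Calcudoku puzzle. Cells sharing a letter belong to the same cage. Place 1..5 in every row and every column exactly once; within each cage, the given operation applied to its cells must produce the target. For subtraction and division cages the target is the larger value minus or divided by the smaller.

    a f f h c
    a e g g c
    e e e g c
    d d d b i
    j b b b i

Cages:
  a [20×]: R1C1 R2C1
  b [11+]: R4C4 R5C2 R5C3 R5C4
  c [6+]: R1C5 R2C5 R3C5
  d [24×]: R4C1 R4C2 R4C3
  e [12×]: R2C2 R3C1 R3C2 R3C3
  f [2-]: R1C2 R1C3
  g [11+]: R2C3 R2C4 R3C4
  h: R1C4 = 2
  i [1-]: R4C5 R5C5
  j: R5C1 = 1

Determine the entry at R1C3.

Cage h is a single given cell, so R1C4 = 2.
J is a freebie, leaving R5C1 = 1.
Cage b has sum 11, which forces R4C4 = 1.
In row 1, 4 can only go at R1C1, so R1C1 = 4.
Column 1 already has 4, so R2C1 = 5.
In row 3, 5 can only go at R3C4, so R3C4 = 5.
Cage g has sum 11, so R2C3 = 2.
The 3 cells of cage g must have sum 11, leaving R2C4 = 4.
Column 3 already has 2, which forces R5C3 = 5.
Column 4 already has 5; hence R5C4 = 3.
Row 2 now contains 2; hence R2C2 = 1.
1 is placed in row 2, which forces R2C5 = 3.
The 4 cells of cage e must have product 12, leaving R3C1 = 3.
Cage e has product 12, leaving R3C2 = 4.
The 4 cells of cage e must have product 12, which forces R3C3 = 1.
Cage c needs sum 6; hence R3C5 = 2.
3 is placed in column 1, so R4C1 = 2.
Row 4 now contains 2, which forces R4C2 = 3.
3 is placed in row 4; hence R4C3 = 4.
Column 5 now contains 3, leaving R4C5 = 5.
Row 5 now contains 5, leaving R5C2 = 2.
Column 5 now contains 2, leaving R5C5 = 4.
3 is placed in column 2, leaving R1C2 = 5.
Column 3 already has 1; hence R1C3 = 3.
Column 5 now contains 3; hence R1C5 = 1.
The full grid is 4 5 3 2 1 / 5 1 2 4 3 / 3 4 1 5 2 / 2 3 4 1 5 / 1 2 5 3 4.

3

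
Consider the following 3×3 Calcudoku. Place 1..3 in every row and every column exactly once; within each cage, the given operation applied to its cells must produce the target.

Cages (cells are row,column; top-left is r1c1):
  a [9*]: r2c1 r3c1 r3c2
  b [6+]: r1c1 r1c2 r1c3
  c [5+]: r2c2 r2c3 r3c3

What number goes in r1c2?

1

The 3 cells of cage a must have product 9, which forces r2c1 = 3.
Row 2 now contains 3, leaving r2c3 = 1.
Cage a needs product 9; hence r3c1 = 1.
Cage a needs product 9; hence r3c2 = 3.
1 is placed in column 3, which forces r3c3 = 2.
Column 1 now contains 1, leaving r1c1 = 2.
Cage b has sum 6, so r1c2 = 1.
Column 3 now contains 2, leaving r1c3 = 3.
Row 2 already has 1, so r2c2 = 2.
Filled in: 2 1 3 / 3 2 1 / 1 3 2.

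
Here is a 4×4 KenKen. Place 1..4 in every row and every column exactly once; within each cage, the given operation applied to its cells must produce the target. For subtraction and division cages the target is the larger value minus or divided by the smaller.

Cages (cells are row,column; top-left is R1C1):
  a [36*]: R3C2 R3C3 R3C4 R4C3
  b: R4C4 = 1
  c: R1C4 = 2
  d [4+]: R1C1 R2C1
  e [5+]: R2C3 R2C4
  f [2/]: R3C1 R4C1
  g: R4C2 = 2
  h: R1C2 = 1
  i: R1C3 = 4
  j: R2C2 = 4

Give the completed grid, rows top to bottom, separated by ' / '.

3 1 4 2 / 1 4 2 3 / 2 3 1 4 / 4 2 3 1

Cage h is given; hence R1C2 = 1.
I is a freebie, so R1C3 = 4.
C is a freebie, which forces R1C4 = 2.
J is a freebie, so R2C2 = 4.
Column 2 now contains 4, so R3C2 = 3.
Column 3 now contains 4; hence R3C3 = 1.
1 is placed in row 3, leaving R3C4 = 4.
Cage g is a single given cell, which forces R4C2 = 2.
The 4 cells of cage a must have product 36, so R4C3 = 3.
Cage b is a single given cell, leaving R4C4 = 1.
Row 1 already has 1, leaving R1C1 = 3.
Cage d needs two cells with sum 4, which forces R2C1 = 1.
Column 3 now contains 3, so R2C3 = 2.
Column 4 now contains 1, so R2C4 = 3.
Row 3 now contains 4, so R3C1 = 2.
1 is placed in row 4, so R4C1 = 4.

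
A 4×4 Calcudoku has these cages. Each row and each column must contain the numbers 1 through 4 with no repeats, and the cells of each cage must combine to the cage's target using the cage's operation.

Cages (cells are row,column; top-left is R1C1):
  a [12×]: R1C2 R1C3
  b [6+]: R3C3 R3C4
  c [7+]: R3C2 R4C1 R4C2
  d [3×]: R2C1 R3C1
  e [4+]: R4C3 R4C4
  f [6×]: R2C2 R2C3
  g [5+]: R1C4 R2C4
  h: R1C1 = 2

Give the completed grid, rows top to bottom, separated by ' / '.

H is a freebie; hence R1C1 = 2.
In row 1, 1 can only go at R1C4, so R1C4 = 1.
Cage g's pair has sum 5, leaving R2C4 = 4.
4 is placed in column 4, leaving R3C4 = 2.
Cage e needs two cells with sum 4, so R4C3 = 1.
Column 4 already has 1; hence R4C4 = 3.
Cage c has sum 7, which forces R3C2 = 1.
Row 3 now contains 2, so R3C3 = 4.
3 is placed in row 4; hence R4C1 = 4.
The 3 cells of cage c must have sum 7, so R4C2 = 2.
The two cells of cage a must have product 12; hence R1C2 = 4.
Column 3 now contains 4; hence R1C3 = 3.
Cage d's pair has product 3, leaving R2C1 = 1.
Column 2 already has 2, which forces R2C2 = 3.
The two cells of cage f must have product 6; hence R2C3 = 2.
1 is placed in row 3, which forces R3C1 = 3.

2 4 3 1 / 1 3 2 4 / 3 1 4 2 / 4 2 1 3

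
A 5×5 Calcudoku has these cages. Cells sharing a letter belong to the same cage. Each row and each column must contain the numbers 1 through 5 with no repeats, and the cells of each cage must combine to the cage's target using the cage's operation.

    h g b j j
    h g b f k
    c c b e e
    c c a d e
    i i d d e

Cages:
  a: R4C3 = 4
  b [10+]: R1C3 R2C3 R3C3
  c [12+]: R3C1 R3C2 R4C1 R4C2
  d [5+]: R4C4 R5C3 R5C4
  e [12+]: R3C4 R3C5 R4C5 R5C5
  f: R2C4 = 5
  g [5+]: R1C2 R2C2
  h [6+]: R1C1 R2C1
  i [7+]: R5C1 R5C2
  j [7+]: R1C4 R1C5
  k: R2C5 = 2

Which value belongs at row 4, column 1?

3

Cage f is a single given cell, so R2C4 = 5.
Cage k is a single given cell, which forces R2C5 = 2.
Cage a is a single given cell, so R4C3 = 4.
Cage b needs sum 10, leaving R2C3 = 3.
In row 1, 1 can only go at R1C2, so R1C2 = 1.
Column 2 already has 1, leaving R2C2 = 4.
Cage h's pair has sum 6; hence R1C1 = 5.
Row 1 already has 5; hence R1C3 = 2.
Row 2 already has 4; hence R2C1 = 1.
2 is placed in column 3, which forces R3C3 = 5.
2 is placed in column 3, which forces R5C3 = 1.
Row 5 now contains 1, which forces R5C4 = 3.
Column 4 already has 3, which forces R1C4 = 4.
Cage j needs two cells with sum 7; hence R1C5 = 3.
4 is placed in column 4; hence R3C4 = 2.
Cage d needs sum 5, so R4C4 = 1.
1 is placed in row 4, leaving R4C5 = 5.
Cage i's pair has sum 7, which forces R5C1 = 2.
Cage i's pair has sum 7; hence R5C2 = 5.
Column 5 already has 5, so R5C5 = 4.
Cage c needs sum 12; hence R3C1 = 4.
2 is placed in row 3; hence R3C2 = 3.
Column 5 already has 4, leaving R3C5 = 1.
Column 1 now contains 2; hence R4C1 = 3.
Row 4 now contains 5, which forces R4C2 = 2.
Filled in: 5 1 2 4 3 / 1 4 3 5 2 / 4 3 5 2 1 / 3 2 4 1 5 / 2 5 1 3 4.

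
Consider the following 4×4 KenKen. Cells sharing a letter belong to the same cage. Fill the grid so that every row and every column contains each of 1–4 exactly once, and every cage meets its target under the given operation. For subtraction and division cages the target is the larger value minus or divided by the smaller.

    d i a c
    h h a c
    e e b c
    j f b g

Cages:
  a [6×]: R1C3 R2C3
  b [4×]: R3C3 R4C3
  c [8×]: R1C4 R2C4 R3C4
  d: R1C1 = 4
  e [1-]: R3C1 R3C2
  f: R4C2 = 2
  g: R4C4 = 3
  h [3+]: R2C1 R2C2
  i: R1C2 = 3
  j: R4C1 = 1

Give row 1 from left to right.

4 3 2 1

D is a freebie, which forces R1C1 = 4.
I is a freebie, so R1C2 = 3.
Row 1 now contains 3, so R1C3 = 2.
2 is placed in row 1, so R1C4 = 1.
Column 3 now contains 2, so R2C3 = 3.
J is a freebie, leaving R4C1 = 1.
Cage f is a single given cell, which forces R4C2 = 2.
Row 4 already has 1, leaving R4C3 = 4.
Cage g is given, leaving R4C4 = 3.
Column 1 already has 1, which forces R2C1 = 2.
2 is placed in column 2; hence R2C2 = 1.
Row 2 already has 2; hence R2C4 = 4.
Column 1 now contains 2, so R3C1 = 3.
Column 2 now contains 1, which forces R3C2 = 4.
Column 3 now contains 4, leaving R3C3 = 1.
4 is placed in column 4, which forces R3C4 = 2.
Completed grid: 4 3 2 1 / 2 1 3 4 / 3 4 1 2 / 1 2 4 3.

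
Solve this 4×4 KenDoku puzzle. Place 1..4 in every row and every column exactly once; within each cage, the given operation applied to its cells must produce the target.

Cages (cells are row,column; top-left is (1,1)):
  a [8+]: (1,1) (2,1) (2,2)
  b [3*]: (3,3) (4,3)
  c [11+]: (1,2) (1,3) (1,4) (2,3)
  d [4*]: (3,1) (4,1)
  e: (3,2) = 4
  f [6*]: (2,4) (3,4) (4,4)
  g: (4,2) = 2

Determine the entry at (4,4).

Cage e is given, which forces (3,2) = 4.
Cage g is a single given cell; hence (4,2) = 2.
Row 3 already has 4, leaving (3,1) = 1.
1 is placed in row 3, so (3,3) = 3.
Row 3 already has 3, so (3,4) = 2.
Cage d's pair has product 4; hence (4,1) = 4.
3 is placed in column 3, leaving (4,3) = 1.
1 is placed in row 4; hence (4,4) = 3.
Column 1 now contains 4, so (1,1) = 3.
Cage c needs sum 11, so (1,2) = 1.
The 4 cells of cage c must have sum 11, which forces (1,3) = 2.
Cage c has sum 11, so (1,4) = 4.
Cage a needs sum 8, which forces (2,1) = 2.
Cage a needs sum 8; hence (2,2) = 3.
Cage c has sum 11; hence (2,3) = 4.
Column 4 now contains 3, leaving (2,4) = 1.
Completed grid: 3 1 2 4 / 2 3 4 1 / 1 4 3 2 / 4 2 1 3.

3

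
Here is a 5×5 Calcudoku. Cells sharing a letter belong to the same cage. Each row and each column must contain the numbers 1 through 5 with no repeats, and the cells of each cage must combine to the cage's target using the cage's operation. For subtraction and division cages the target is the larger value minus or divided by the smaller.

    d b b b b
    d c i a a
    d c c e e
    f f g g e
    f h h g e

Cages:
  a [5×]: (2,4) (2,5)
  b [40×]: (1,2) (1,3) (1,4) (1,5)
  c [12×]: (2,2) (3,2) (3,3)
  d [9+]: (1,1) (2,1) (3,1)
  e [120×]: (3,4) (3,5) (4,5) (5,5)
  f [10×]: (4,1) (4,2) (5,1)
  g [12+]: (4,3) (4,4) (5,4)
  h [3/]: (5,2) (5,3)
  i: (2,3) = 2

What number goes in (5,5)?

2

Cage i is given, leaving (2,3) = 2.
Row 1 needs a 3, and only (1,1) is open for it.
In row 2, 3 can only go at (2,2), so (2,2) = 3.
Column 2 already has 3; hence (5,2) = 1.
Cage h's pair has quotient 3, which forces (5,3) = 3.
Column 2 already has 1; hence (3,2) = 4.
The 3 cells of cage c must have product 12, so (3,3) = 1.
The 3 cells of cage f must have product 10, which forces (4,1) = 1.
Cage d needs sum 9, leaving (2,1) = 4.
Cage d needs sum 9, leaving (3,1) = 2.
2 is placed in column 1, so (5,1) = 5.
Row 5 already has 5; hence (5,4) = 4.
Row 5 already has 4, which forces (5,5) = 2.
Cage f needs product 10, which forces (4,2) = 2.
Cage g has sum 12, leaving (4,3) = 5.
The 3 cells of cage g must have sum 12, so (4,4) = 3.
Cage e has product 120, leaving (4,5) = 4.
Column 2 already has 2, leaving (1,2) = 5.
Column 3 now contains 5, leaving (1,3) = 4.
Cage b needs product 40, leaving (1,4) = 2.
Cage b needs product 40; hence (1,5) = 1.
Column 5 now contains 1, which forces (2,5) = 5.
3 is placed in column 4; hence (3,4) = 5.
Cage e needs product 120, leaving (3,5) = 3.
5 is placed in row 2; hence (2,4) = 1.
Filled in: 3 5 4 2 1 / 4 3 2 1 5 / 2 4 1 5 3 / 1 2 5 3 4 / 5 1 3 4 2.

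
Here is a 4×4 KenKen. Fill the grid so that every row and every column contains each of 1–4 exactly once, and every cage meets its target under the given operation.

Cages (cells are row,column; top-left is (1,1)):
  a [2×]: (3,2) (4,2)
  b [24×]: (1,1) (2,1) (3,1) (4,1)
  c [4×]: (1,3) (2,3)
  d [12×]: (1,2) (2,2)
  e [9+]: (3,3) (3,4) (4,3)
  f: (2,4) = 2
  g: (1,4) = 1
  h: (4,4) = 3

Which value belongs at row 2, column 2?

4

Cage g is given; hence (1,4) = 1.
Cage f is given, which forces (2,4) = 2.
Cage h is a single given cell; hence (4,4) = 3.
1 is placed in row 1, so (1,3) = 4.
The two cells of cage c must have product 4, which forces (2,3) = 1.
Column 3 already has 1; hence (3,3) = 3.
3 is placed in column 4, so (3,4) = 4.
4 is placed in column 3, which forces (4,3) = 2.
4 is placed in row 1, which forces (1,2) = 3.
Cage d needs two cells with product 12; hence (2,2) = 4.
The two cells of cage a must have product 2; hence (3,2) = 2.
Row 4 now contains 2, so (4,2) = 1.
Row 1 now contains 3, which forces (1,1) = 2.
Row 2 now contains 4, leaving (2,1) = 3.
Row 3 now contains 2, leaving (3,1) = 1.
1 is placed in row 4, leaving (4,1) = 4.
The full grid is 2 3 4 1 / 3 4 1 2 / 1 2 3 4 / 4 1 2 3.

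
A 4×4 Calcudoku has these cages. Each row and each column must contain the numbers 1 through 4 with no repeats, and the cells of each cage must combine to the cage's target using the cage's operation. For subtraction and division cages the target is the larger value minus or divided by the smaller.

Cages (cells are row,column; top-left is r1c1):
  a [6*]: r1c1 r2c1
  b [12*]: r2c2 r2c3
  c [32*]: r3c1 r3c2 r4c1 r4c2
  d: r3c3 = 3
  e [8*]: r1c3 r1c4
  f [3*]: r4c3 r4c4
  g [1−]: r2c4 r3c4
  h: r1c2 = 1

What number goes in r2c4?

1

Cage h is a single given cell; hence r1c2 = 1.
Cage d is given, so r3c3 = 3.
3 is placed in column 3, leaving r4c3 = 1.
Row 4 now contains 1, which forces r4c4 = 3.
Cage b's pair has product 12, so r2c2 = 3.
3 is placed in column 3, which forces r2c3 = 4.
The 4 cells of cage c must have product 32; hence r3c1 = 1.
Cage c needs product 32; hence r3c2 = 4.
Row 3 now contains 1, which forces r3c4 = 2.
Cage c has product 32, so r4c1 = 4.
Cage c has product 32; hence r4c2 = 2.
The two cells of cage a must have product 6, which forces r1c1 = 3.
Column 3 already has 4, which forces r1c3 = 2.
2 is placed in column 4; hence r1c4 = 4.
Row 2 already has 3, so r2c1 = 2.
2 is placed in column 4; hence r2c4 = 1.
The full grid is 3 1 2 4 / 2 3 4 1 / 1 4 3 2 / 4 2 1 3.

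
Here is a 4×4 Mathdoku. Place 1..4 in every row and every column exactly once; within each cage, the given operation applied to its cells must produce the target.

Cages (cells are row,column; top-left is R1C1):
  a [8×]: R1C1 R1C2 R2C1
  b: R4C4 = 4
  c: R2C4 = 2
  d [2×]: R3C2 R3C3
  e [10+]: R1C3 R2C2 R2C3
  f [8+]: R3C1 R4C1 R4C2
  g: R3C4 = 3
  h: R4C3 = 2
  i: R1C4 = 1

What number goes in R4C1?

Cage i is given; hence R1C4 = 1.
Cage c is given; hence R2C4 = 2.
Cage g is given, leaving R3C4 = 3.
Cage h is a single given cell, which forces R4C3 = 2.
B is a freebie, so R4C4 = 4.
The 3 cells of cage e must have sum 10, so R1C3 = 3.
Cage a needs product 8, so R2C1 = 1.
The 3 cells of cage e must have sum 10, so R2C2 = 3.
Row 2 already has 2, leaving R2C3 = 4.
The 3 cells of cage f must have sum 8; hence R3C1 = 4.
The two cells of cage d must have product 2; hence R3C2 = 2.
Column 3 already has 2, so R3C3 = 1.
Column 1 already has 1; hence R4C1 = 3.
Column 2 already has 3, so R4C2 = 1.
Column 1 now contains 4, leaving R1C1 = 2.
Column 2 already has 2, leaving R1C2 = 4.
The full grid is 2 4 3 1 / 1 3 4 2 / 4 2 1 3 / 3 1 2 4.

3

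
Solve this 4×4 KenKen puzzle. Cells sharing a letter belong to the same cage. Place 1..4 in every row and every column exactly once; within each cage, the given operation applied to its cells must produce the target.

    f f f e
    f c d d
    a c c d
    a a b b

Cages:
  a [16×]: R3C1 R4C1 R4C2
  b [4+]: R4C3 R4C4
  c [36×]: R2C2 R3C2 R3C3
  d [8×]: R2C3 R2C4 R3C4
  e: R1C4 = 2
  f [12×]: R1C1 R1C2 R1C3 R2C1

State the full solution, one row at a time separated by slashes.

Cage e is given, so R1C4 = 2.
Cage c needs product 36, which forces R2C2 = 3.
The 3 cells of cage c must have product 36, leaving R3C2 = 4.
Cage c needs product 36, leaving R3C3 = 3.
Row 3 already has 4, so R3C4 = 1.
Column 2 now contains 4, which forces R4C2 = 2.
3 is placed in column 3; hence R4C3 = 1.
Column 4 now contains 1, leaving R4C4 = 3.
Cage f has product 12, which forces R1C1 = 3.
Column 2 now contains 4, leaving R1C2 = 1.
Column 3 now contains 1; hence R1C3 = 4.
The 4 cells of cage f must have product 12, which forces R2C1 = 1.
The 3 cells of cage d must have product 8; hence R2C3 = 2.
Column 4 now contains 1, so R2C4 = 4.
Row 3 already has 4, so R3C1 = 2.
Row 4 already has 1, leaving R4C1 = 4.

3 1 4 2 / 1 3 2 4 / 2 4 3 1 / 4 2 1 3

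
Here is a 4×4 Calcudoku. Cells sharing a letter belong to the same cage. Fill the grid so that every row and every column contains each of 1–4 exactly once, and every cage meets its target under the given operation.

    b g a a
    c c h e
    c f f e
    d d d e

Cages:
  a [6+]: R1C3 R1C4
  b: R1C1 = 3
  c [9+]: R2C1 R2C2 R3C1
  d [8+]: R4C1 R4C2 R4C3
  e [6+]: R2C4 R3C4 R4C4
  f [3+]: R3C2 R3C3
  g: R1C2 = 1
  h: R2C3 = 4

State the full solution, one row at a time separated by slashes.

3 1 2 4 / 2 3 4 1 / 4 2 1 3 / 1 4 3 2

Cage b is given, leaving R1C1 = 3.
G is a freebie, so R1C2 = 1.
H is a freebie; hence R2C3 = 4.
1 is placed in column 2, so R3C2 = 2.
2 is placed in row 3, so R3C3 = 1.
Row 3 already has 1, leaving R3C4 = 3.
Column 3 already has 1, which forces R4C3 = 3.
Column 3 already has 4, which forces R1C3 = 2.
Cage a needs two cells with sum 6, so R1C4 = 4.
The 3 cells of cage c must have sum 9, leaving R2C1 = 2.
Column 2 now contains 2; hence R2C2 = 3.
Row 2 already has 2; hence R2C4 = 1.
2 is placed in row 3, which forces R3C1 = 4.
The 3 cells of cage d must have sum 8, so R4C1 = 1.
Row 4 now contains 3, which forces R4C2 = 4.
1 is placed in column 4, which forces R4C4 = 2.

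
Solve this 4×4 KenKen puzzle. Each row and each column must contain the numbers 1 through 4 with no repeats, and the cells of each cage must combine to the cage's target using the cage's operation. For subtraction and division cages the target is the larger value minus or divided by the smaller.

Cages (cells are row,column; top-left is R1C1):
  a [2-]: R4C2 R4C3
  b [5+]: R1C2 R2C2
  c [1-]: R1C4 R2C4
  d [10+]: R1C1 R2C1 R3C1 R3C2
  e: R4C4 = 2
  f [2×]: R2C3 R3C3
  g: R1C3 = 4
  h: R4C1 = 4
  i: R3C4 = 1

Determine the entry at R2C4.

G is a freebie, leaving R1C3 = 4.
Cage i is a single given cell; hence R3C4 = 1.
H is a freebie, which forces R4C1 = 4.
Cage e is a single given cell, leaving R4C4 = 2.
Column 4 already has 2, leaving R1C4 = 3.
Cage f needs two cells with product 2, leaving R2C3 = 1.
Cage c's pair has difference 1; hence R2C4 = 4.
Cage d needs sum 10, which forces R3C2 = 4.
Row 3 now contains 1, which forces R3C3 = 2.
Column 3 now contains 1, so R4C3 = 3.
The 4 cells of cage d must have sum 10, which forces R1C1 = 1.
Cage b needs two cells with sum 5, leaving R1C2 = 2.
Cage d has sum 10, which forces R2C1 = 2.
Cage b needs two cells with sum 5, which forces R2C2 = 3.
Row 3 now contains 2, which forces R3C1 = 3.
3 is placed in row 4, leaving R4C2 = 1.
The full grid is 1 2 4 3 / 2 3 1 4 / 3 4 2 1 / 4 1 3 2.

4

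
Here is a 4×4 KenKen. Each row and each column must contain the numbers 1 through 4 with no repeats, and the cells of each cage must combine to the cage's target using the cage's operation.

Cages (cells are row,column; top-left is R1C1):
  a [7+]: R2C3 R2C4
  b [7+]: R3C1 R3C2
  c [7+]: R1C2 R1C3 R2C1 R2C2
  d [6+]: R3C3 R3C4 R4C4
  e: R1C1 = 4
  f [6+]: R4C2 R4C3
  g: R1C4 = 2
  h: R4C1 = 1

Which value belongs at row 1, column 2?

E is a freebie, which forces R1C1 = 4.
Cage g is a single given cell, leaving R1C4 = 2.
Column 1 now contains 4, so R3C1 = 3.
Row 3 now contains 3, so R3C2 = 4.
Row 3 already has 4, leaving R3C4 = 1.
Cage h is a single given cell, leaving R4C1 = 1.
4 is placed in column 2; hence R4C2 = 2.
2 is placed in row 4; hence R4C3 = 4.
Column 4 now contains 1, so R4C4 = 3.
The 4 cells of cage c must have sum 7; hence R1C2 = 3.
Cage c has sum 7, so R1C3 = 1.
Column 1 already has 1; hence R2C1 = 2.
Cage c has sum 7, so R2C2 = 1.
Column 3 now contains 4, so R2C3 = 3.
3 is placed in column 4, so R2C4 = 4.
Row 3 already has 1, which forces R3C3 = 2.
The full grid is 4 3 1 2 / 2 1 3 4 / 3 4 2 1 / 1 2 4 3.

3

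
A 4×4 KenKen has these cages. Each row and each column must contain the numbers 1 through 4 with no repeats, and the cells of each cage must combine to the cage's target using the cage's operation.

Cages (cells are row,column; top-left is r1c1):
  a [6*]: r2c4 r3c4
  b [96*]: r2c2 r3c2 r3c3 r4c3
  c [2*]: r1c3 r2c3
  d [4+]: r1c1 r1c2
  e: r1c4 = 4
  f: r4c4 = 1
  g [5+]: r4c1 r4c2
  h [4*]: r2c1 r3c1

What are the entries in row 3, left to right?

1 4 3 2

E is a freebie, which forces r1c4 = 4.
Cage f is given, leaving r4c4 = 1.
The only place for 2 in row 1 is r1c3.
2 is placed in column 3, so r2c3 = 1.
1 is placed in row 2, leaving r2c1 = 4.
Row 2 already has 4, so r2c2 = 2.
Row 2 already has 2, so r2c4 = 3.
Cage h's pair has product 4, which forces r3c1 = 1.
2 is placed in column 2, which forces r3c2 = 4.
4 is placed in row 3; hence r3c3 = 3.
Column 4 already has 3; hence r3c4 = 2.
2 is placed in column 2; hence r4c2 = 3.
3 is placed in column 3, which forces r4c3 = 4.
Column 1 now contains 1, which forces r1c1 = 3.
Column 2 already has 3; hence r1c2 = 1.
Row 4 already has 3, leaving r4c1 = 2.
Filled in: 3 1 2 4 / 4 2 1 3 / 1 4 3 2 / 2 3 4 1.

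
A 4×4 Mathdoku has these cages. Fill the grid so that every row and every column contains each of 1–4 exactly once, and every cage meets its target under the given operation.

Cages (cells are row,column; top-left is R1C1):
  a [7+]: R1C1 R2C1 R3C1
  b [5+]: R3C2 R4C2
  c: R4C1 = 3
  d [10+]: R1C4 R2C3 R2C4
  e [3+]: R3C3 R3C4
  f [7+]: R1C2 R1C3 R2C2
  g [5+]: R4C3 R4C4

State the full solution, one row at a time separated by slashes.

1 4 2 3 / 2 1 3 4 / 4 3 1 2 / 3 2 4 1

C is a freebie, which forces R4C1 = 3.
The only place for 3 in row 3 is R3C2.
Cage b's pair has sum 5, which forces R4C2 = 2.
The 3 cells of cage f must have sum 7, leaving R1C3 = 2.
2 is placed in column 3; hence R3C3 = 1.
Row 3 now contains 1, which forces R3C4 = 2.
1 is placed in column 3, leaving R4C3 = 4.
Row 4 already has 4; hence R4C4 = 1.
Cage a needs sum 7, leaving R1C1 = 1.
Row 1 already has 1, leaving R1C2 = 4.
The 3 cells of cage d must have sum 10; hence R1C4 = 3.
Cage a needs sum 7, which forces R2C1 = 2.
4 is placed in column 2, so R2C2 = 1.
Column 3 now contains 4, leaving R2C3 = 3.
2 is placed in column 4, leaving R2C4 = 4.
Row 3 already has 2, so R3C1 = 4.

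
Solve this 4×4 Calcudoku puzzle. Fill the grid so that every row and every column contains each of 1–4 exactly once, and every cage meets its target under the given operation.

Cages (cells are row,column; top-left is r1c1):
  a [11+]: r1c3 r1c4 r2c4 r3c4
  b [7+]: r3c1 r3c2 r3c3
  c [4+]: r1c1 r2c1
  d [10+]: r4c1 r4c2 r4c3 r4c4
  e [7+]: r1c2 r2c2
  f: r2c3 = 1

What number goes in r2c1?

3

F is a freebie, so r2c3 = 1.
Cage c's pair has sum 4, which forces r1c1 = 1.
Row 2 already has 1, which forces r2c1 = 3.
Row 2 already has 3; hence r2c2 = 4.
Row 2 now contains 4, which forces r2c4 = 2.
Column 2 now contains 4, which forces r1c2 = 3.
Cage a needs sum 11, which forces r1c3 = 2.
Row 1 already has 3, so r1c4 = 4.
The 3 cells of cage b must have sum 7; hence r3c2 = 1.
Column 3 now contains 2; hence r3c3 = 4.
Column 4 already has 4, leaving r3c4 = 3.
1 is placed in column 2, which forces r4c2 = 2.
Column 3 already has 4, leaving r4c3 = 3.
3 is placed in column 4, leaving r4c4 = 1.
4 is placed in row 3, so r3c1 = 2.
Row 4 already has 2, so r4c1 = 4.
Filled in: 1 3 2 4 / 3 4 1 2 / 2 1 4 3 / 4 2 3 1.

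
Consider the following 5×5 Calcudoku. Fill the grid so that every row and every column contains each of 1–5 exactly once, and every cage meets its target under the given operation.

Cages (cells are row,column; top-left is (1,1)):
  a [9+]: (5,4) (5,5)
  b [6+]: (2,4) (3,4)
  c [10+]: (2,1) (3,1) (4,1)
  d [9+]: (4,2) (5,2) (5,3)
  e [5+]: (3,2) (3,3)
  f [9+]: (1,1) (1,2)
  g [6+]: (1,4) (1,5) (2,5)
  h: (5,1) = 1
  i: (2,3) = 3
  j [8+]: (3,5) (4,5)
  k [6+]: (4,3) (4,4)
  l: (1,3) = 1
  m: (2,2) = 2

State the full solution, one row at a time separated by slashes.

Cage l is given, which forces (1,3) = 1.
Cage m is a single given cell, leaving (2,2) = 2.
I is a freebie, so (2,3) = 3.
Row 2 already has 3, so (2,5) = 1.
Cage h is a single given cell, so (5,1) = 1.
Cage c needs sum 10, so (2,1) = 5.
5 is placed in row 2, leaving (2,4) = 4.
Column 4 already has 4, so (5,4) = 5.
Row 5 now contains 5; hence (5,5) = 4.
Column 1 already has 5, so (1,1) = 4.
The two cells of cage f must have sum 9; hence (1,2) = 5.
The two cells of cage b must have sum 6; hence (3,4) = 2.
Cage d has sum 9, so (4,2) = 4.
Row 4 already has 4, leaving (4,3) = 5.
2 is placed in column 4, leaving (4,4) = 1.
Row 4 now contains 5, leaving (4,5) = 3.
4 is placed in row 5, leaving (5,2) = 3.
Row 5 now contains 5, leaving (5,3) = 2.
2 is placed in column 4, which forces (1,4) = 3.
Column 5 now contains 3, leaving (1,5) = 2.
Row 3 now contains 2, leaving (3,1) = 3.
3 is placed in column 2, which forces (3,2) = 1.
Row 3 now contains 2, leaving (3,3) = 4.
Column 5 now contains 3; hence (3,5) = 5.
Row 4 already has 3; hence (4,1) = 2.

4 5 1 3 2 / 5 2 3 4 1 / 3 1 4 2 5 / 2 4 5 1 3 / 1 3 2 5 4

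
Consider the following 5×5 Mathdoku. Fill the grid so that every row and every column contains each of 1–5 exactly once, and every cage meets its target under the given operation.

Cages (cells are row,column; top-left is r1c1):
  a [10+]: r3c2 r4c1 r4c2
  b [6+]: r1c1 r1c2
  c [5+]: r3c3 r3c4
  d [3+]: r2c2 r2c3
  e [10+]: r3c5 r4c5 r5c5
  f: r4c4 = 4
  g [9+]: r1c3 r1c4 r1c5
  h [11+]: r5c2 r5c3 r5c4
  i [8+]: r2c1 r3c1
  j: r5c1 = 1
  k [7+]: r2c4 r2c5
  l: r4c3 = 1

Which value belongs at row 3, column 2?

5

Cage l is given, so r4c3 = 1.
Cage f is a single given cell, which forces r4c4 = 4.
J is a freebie, which forces r5c1 = 1.
The two cells of cage d must have sum 3, which forces r2c2 = 1.
Column 3 now contains 1, leaving r2c3 = 2.
The two cells of cage k must have sum 7; hence r2c4 = 3.
The two cells of cage k must have sum 7, which forces r2c5 = 4.
Row 2 already has 3, so r2c1 = 5.
Cage i's pair has sum 8, leaving r3c1 = 3.
Row 3 already has 3, which forces r3c3 = 4.
3 is placed in column 1, leaving r4c1 = 2.
Column 3 already has 4; hence r5c3 = 5.
Row 5 now contains 5, leaving r5c4 = 2.
2 is placed in row 5, which forces r5c5 = 3.
Column 1 already has 2; hence r1c1 = 4.
Cage b needs two cells with sum 6, leaving r1c2 = 2.
Column 3 now contains 5, so r1c3 = 3.
Cage a has sum 10, so r3c2 = 5.
Column 4 now contains 2, which forces r3c4 = 1.
The 3 cells of cage e must have sum 10, which forces r3c5 = 2.
The 3 cells of cage a must have sum 10; hence r4c2 = 3.
Column 5 now contains 3, leaving r4c5 = 5.
2 is placed in row 5, leaving r5c2 = 4.
1 is placed in column 4; hence r1c4 = 5.
Column 5 now contains 5; hence r1c5 = 1.
Completed grid: 4 2 3 5 1 / 5 1 2 3 4 / 3 5 4 1 2 / 2 3 1 4 5 / 1 4 5 2 3.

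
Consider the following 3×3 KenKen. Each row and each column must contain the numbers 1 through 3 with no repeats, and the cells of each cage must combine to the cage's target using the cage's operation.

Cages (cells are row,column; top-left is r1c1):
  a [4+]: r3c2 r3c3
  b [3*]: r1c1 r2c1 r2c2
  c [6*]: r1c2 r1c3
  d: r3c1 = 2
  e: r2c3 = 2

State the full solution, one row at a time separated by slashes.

1 2 3 / 3 1 2 / 2 3 1

Cage b needs product 3; hence r1c1 = 1.
The 3 cells of cage b must have product 3, so r2c1 = 3.
The 3 cells of cage b must have product 3, so r2c2 = 1.
Cage e is given, which forces r2c3 = 2.
Cage d is a single given cell, so r3c1 = 2.
1 is placed in column 2, so r3c2 = 3.
Row 3 now contains 3, leaving r3c3 = 1.
Column 2 already has 3, which forces r1c2 = 2.
Column 3 already has 2, which forces r1c3 = 3.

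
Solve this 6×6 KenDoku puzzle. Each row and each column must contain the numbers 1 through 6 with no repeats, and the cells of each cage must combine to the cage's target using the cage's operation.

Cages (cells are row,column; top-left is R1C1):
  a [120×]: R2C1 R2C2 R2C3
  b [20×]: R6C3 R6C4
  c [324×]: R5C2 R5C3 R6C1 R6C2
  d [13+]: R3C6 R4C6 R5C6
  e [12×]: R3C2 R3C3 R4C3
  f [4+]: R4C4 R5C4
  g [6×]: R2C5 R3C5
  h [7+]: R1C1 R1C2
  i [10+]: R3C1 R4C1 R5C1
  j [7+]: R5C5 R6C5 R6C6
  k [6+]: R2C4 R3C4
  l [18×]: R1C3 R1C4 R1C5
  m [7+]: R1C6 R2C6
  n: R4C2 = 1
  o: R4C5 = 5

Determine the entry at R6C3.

4

N is a freebie; hence R4C2 = 1.
Row 4 already has 1, which forces R4C4 = 3.
O is a freebie, leaving R4C5 = 5.
Column 4 already has 3, so R5C4 = 1.
1 is placed in column 4, so R1C4 = 6.
In row 2, 1 can only go at R2C5, so R2C5 = 1.
The 3 cells of cage l must have product 18, leaving R1C3 = 1.
1 is placed in column 5, so R1C5 = 3.
Column 3 now contains 1, so R3C3 = 3.
Cage g's pair has product 6; hence R3C5 = 6.
3 is placed in column 3, which forces R5C3 = 6.
6 is placed in row 3, so R3C2 = 2.
Row 3 now contains 2; hence R3C4 = 4.
4 is placed in row 3, which forces R3C6 = 5.
Cage e has product 12, which forces R4C3 = 2.
Cage d has sum 13; hence R4C6 = 6.
Row 5 already has 6, leaving R5C2 = 3.
3 is placed in row 5, so R5C6 = 2.
The 4 cells of cage c must have product 324; hence R6C1 = 3.
Cage c has product 324, which forces R6C2 = 6.
Column 4 already has 4; hence R6C4 = 5.
Cage j needs sum 7, which forces R6C6 = 1.
Cage h's pair has sum 7, leaving R1C1 = 2.
Column 2 now contains 2, leaving R1C2 = 5.
Column 6 already has 2, leaving R1C6 = 4.
Cage a has product 120, leaving R2C1 = 6.
Column 2 now contains 5, so R2C2 = 4.
Row 2 now contains 4, leaving R2C3 = 5.
Column 4 already has 4; hence R2C4 = 2.
Column 6 already has 2, so R2C6 = 3.
Row 3 now contains 5; hence R3C1 = 1.
Row 4 now contains 6, which forces R4C1 = 4.
3 is placed in row 5, which forces R5C1 = 5.
Row 5 already has 2, so R5C5 = 4.
Row 6 already has 5, leaving R6C3 = 4.
Cage j has sum 7; hence R6C5 = 2.
The full grid is 2 5 1 6 3 4 / 6 4 5 2 1 3 / 1 2 3 4 6 5 / 4 1 2 3 5 6 / 5 3 6 1 4 2 / 3 6 4 5 2 1.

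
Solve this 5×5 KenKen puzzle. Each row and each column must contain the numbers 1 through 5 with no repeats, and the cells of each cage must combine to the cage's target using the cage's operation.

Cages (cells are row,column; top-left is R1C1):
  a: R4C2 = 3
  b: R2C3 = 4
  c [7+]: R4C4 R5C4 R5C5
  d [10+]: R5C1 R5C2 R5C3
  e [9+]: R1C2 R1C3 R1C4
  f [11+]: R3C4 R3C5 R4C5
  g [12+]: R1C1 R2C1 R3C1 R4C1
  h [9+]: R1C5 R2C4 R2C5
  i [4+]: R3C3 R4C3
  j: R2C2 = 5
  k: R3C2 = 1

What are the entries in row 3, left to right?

Cage j is given, leaving R2C2 = 5.
B is a freebie, leaving R2C3 = 4.
K is a freebie, which forces R3C2 = 1.
Row 3 now contains 1, which forces R3C3 = 3.
A is a freebie, which forces R4C2 = 3.
3 is placed in column 3; hence R4C3 = 1.
Cage e needs sum 9, which forces R1C2 = 4.
Cage e needs sum 9, leaving R1C3 = 2.
Cage e needs sum 9, which forces R1C4 = 3.
Row 1 already has 4, so R1C5 = 5.
Column 2 now contains 4; hence R5C2 = 2.
Cage d needs sum 10; hence R5C3 = 5.
5 is placed in row 1; hence R1C1 = 1.
The 4 cells of cage g must have sum 12, so R2C1 = 2.
Cage h needs sum 9, leaving R2C4 = 1.
Cage h has sum 9, leaving R2C5 = 3.
Cage f needs sum 11; hence R3C4 = 5.
The 3 cells of cage c must have sum 7; hence R4C4 = 2.
Row 4 already has 2, which forces R4C5 = 4.
The 3 cells of cage d must have sum 10, so R5C1 = 3.
1 is placed in column 4; hence R5C4 = 4.
4 is placed in column 5, which forces R5C5 = 1.
Row 3 now contains 5, which forces R3C1 = 4.
4 is placed in column 5, leaving R3C5 = 2.
Row 4 now contains 4, so R4C1 = 5.
The full grid is 1 4 2 3 5 / 2 5 4 1 3 / 4 1 3 5 2 / 5 3 1 2 4 / 3 2 5 4 1.

4 1 3 5 2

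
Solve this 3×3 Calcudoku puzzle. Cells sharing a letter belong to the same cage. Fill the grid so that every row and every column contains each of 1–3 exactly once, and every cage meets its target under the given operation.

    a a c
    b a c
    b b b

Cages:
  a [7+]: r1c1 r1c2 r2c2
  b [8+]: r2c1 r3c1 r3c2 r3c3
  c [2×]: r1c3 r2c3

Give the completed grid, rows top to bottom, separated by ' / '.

3 1 2 / 2 3 1 / 1 2 3

Cage b needs sum 8, which forces r2c1 = 2.
Row 2 now contains 2, so r2c2 = 3.
Row 2 now contains 2, so r2c3 = 1.
Column 1 already has 2; hence r1c1 = 3.
Column 2 now contains 3; hence r1c2 = 1.
Column 3 already has 1, which forces r1c3 = 2.
3 is placed in column 1, so r3c1 = 1.
1 is placed in column 2, so r3c2 = 2.
Column 3 now contains 2, which forces r3c3 = 3.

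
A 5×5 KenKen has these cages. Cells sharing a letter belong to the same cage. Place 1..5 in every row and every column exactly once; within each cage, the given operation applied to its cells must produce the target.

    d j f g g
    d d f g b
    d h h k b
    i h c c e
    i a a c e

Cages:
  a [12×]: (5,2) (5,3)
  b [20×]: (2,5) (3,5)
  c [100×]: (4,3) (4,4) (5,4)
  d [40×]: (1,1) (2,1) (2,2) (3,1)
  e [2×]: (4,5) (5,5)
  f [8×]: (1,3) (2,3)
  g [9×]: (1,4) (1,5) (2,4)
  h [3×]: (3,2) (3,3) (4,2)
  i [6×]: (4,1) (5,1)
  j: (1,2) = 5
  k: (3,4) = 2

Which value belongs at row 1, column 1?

Cage j is a single given cell, leaving (1,2) = 5.
Cage g needs product 9, so (1,4) = 1.
Cage g needs product 9; hence (1,5) = 3.
Cage g has product 9, so (2,4) = 3.
Cage h needs product 3, so (3,2) = 3.
The 3 cells of cage h must have product 3, which forces (3,3) = 1.
Cage k is a single given cell, so (3,4) = 2.
Cage h has product 3, which forces (4,2) = 1.
Cage c needs product 100, leaving (4,3) = 5.
Cage c has product 100; hence (4,4) = 4.
Row 4 now contains 1, which forces (4,5) = 2.
Column 2 already has 3, which forces (5,2) = 4.
Row 5 now contains 4, so (5,3) = 3.
Cage c needs product 100, leaving (5,4) = 5.
2 is placed in column 5, so (5,5) = 1.
Cage d has product 40, which forces (1,1) = 4.
4 is placed in row 1, so (1,3) = 2.
Cage d has product 40; hence (2,1) = 1.
4 is placed in column 2; hence (2,2) = 2.
2 is placed in column 3, leaving (2,3) = 4.
4 is placed in row 2, which forces (2,5) = 5.
Cage d needs product 40, leaving (3,1) = 5.
5 is placed in column 5, so (3,5) = 4.
2 is placed in row 4, which forces (4,1) = 3.
3 is placed in row 5; hence (5,1) = 2.
Filled in: 4 5 2 1 3 / 1 2 4 3 5 / 5 3 1 2 4 / 3 1 5 4 2 / 2 4 3 5 1.

4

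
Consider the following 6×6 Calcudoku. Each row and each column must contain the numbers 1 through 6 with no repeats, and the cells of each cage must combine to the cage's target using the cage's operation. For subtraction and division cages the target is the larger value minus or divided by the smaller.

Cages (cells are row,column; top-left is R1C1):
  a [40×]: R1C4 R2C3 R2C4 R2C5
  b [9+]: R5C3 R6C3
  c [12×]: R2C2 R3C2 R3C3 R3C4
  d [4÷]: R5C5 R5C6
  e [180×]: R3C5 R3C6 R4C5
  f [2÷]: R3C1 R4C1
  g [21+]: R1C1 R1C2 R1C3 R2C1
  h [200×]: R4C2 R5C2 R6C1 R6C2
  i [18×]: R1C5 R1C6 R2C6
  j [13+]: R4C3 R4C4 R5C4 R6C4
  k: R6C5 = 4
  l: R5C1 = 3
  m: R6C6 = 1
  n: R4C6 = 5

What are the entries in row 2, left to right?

Cage g needs sum 21, so R2C1 = 6.
Cage e has product 180, so R3C5 = 5.
Cage e needs product 180, so R3C6 = 6.
Cage e needs product 180, which forces R4C5 = 6.
Cage n is given; hence R4C6 = 5.
Cage l is given, leaving R5C1 = 3.
Cage h has product 200, which forces R6C1 = 5.
Cage k is a single given cell; hence R6C5 = 4.
Cage m is a single given cell; hence R6C6 = 1.
Column 1 now contains 5, so R1C1 = 4.
The 3 cells of cage i must have product 18, which forces R1C5 = 3.
Cage i has product 18; hence R1C6 = 2.
Column 6 already has 1, so R2C6 = 3.
Cage h has product 200, leaving R4C2 = 4.
The 4 cells of cage h must have product 200, which forces R5C2 = 5.
Cage b's pair has sum 9, leaving R5C3 = 6.
Column 5 now contains 4, leaving R5C5 = 1.
Column 6 already has 1, which forces R5C6 = 4.
4 is placed in row 6, so R6C2 = 2.
The two cells of cage b must have sum 9, leaving R6C3 = 3.
Row 6 already has 3, which forces R6C4 = 6.
Column 2 already has 5, which forces R1C2 = 6.
Column 3 already has 6, which forces R1C3 = 5.
5 is placed in row 1; hence R1C4 = 1.
2 is placed in column 2, leaving R2C2 = 1.
Row 2 now contains 1; hence R2C3 = 4.
Row 2 already has 4; hence R2C4 = 5.
Column 5 now contains 1; hence R2C5 = 2.
Cage c has product 12, so R3C2 = 3.
Column 3 now contains 4; hence R3C3 = 1.
Column 4 already has 1, leaving R3C4 = 4.
Cage j needs sum 13, which forces R4C3 = 2.
Cage j needs sum 13, so R4C4 = 3.
Row 5 now contains 4, which forces R5C4 = 2.
1 is placed in row 3, so R3C1 = 2.
Row 4 now contains 2, leaving R4C1 = 1.
Filled in: 4 6 5 1 3 2 / 6 1 4 5 2 3 / 2 3 1 4 5 6 / 1 4 2 3 6 5 / 3 5 6 2 1 4 / 5 2 3 6 4 1.

6 1 4 5 2 3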